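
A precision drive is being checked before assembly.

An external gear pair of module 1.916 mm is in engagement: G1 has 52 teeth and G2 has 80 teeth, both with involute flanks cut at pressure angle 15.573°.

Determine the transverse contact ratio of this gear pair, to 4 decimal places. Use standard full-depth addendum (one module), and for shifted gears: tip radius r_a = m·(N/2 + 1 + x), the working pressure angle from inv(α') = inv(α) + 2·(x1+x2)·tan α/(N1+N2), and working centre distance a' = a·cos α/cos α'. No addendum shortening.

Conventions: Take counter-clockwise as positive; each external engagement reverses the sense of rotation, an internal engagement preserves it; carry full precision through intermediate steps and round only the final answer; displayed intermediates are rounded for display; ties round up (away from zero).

recognized (one external pair, fixed centres): single-mesh tooth geometry, m = 1.916, N1 = 52, N2 = 80
base radii: r_b1 = 47.987214, r_b2 = 73.826483
tip radii: r_a1 = 51.732000, r_a2 = 78.556000
no profile shift: α' = α, a' = a
action lengths: √(r_a1²−r_b1²) = 19.324262, √(r_a2²−r_b2²) = 26.845773
base pitch p_b = π·m·cos α = 5.798318
CR = (19.324262 + 26.845773 − 126.456000·sin 15.57300°)/5.798318 = 2.107664
contact ratio ≈ 2.1077

2.1077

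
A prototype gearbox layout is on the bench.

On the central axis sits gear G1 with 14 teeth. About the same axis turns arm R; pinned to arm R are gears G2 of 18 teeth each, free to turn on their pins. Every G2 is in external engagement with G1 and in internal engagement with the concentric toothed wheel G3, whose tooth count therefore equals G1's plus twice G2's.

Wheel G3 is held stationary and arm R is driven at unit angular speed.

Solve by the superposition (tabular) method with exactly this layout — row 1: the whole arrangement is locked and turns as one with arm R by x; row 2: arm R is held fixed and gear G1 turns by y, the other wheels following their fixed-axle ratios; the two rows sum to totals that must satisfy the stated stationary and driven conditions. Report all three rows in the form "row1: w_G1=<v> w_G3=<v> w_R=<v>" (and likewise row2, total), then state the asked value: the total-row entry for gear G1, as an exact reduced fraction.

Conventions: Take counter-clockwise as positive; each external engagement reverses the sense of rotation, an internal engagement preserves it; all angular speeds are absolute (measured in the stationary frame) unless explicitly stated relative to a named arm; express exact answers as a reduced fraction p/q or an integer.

topology: planetary set — G1 14T / G2 18T / G3 50T, arm = carrier (Willis)
row 1 (train locked, turned with arm): all members turn x
row 2 — arm fixed, fixed-axis ratios: sun y, ring −(14/50)·y, arm 0
boundary: total ω_ring = x − (14/50)·y = 0 and total ω_arm = x = 1  ⇒  y = 25/7, x = 1
row 2 ring = −(14/50)·25/7 = -1
totals (row 1 + row 2): sun 1 + 25/7 = 32/7, ring 1 + (-1) = 0, arm 1 + 0 = 1
asked cell (total, sun) = 32/7

row1: w_G1=1 w_G3=1 w_R=1
row2: w_G1=25/7 w_G3=-1 w_R=0
total: w_G1=32/7 w_G3=0 w_R=1
asked value: 32/7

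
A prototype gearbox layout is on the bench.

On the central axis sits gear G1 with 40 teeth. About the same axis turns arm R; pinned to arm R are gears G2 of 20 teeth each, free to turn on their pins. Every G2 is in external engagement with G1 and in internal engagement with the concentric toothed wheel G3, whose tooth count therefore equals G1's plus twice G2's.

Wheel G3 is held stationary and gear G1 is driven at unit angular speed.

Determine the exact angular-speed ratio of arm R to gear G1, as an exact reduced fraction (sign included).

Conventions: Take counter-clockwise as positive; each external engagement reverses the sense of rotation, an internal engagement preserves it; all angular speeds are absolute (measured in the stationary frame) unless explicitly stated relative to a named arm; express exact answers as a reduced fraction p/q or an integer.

topology: planetary set — G1 40T / G2 20T / G3 80T, arm = carrier (Willis)
ring teeth: 40 + 2·20 = 80
40(ω_sun−ω_arm) = −80(ω_ring−ω_arm),  ω_ring = 0, ω_sun = 1
40(1−ω_arm) = −80(0−ω_arm)  ⇒  120·ω_arm = 40  ⇒  ω_arm = 1/3
ω_out/ω_in = 1/3

1/3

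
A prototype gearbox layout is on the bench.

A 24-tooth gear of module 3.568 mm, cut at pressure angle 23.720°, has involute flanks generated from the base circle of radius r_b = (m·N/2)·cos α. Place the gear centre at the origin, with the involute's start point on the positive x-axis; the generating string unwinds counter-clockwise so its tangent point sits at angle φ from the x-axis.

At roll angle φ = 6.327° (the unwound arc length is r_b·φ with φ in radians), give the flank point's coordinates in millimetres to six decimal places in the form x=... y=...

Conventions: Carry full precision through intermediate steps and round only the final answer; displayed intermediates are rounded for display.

recognized (one wheel, involute flank): single-mesh tooth geometry, m = 3.568, N = 24
pitch radius r_p = m·N/2 = 3.568·24/2 = 42.816000
base radius r_b = r_p·cos α = 42.816000·cos 23.720° = 39.199000
roll angle φ = 6.327° = 0.11042698 rad
x = r_b·(cos φ + φ·sin φ) = 39.437270
y = r_b·(sin φ − φ·cos φ) = 0.017573

x=39.437270 y=0.017573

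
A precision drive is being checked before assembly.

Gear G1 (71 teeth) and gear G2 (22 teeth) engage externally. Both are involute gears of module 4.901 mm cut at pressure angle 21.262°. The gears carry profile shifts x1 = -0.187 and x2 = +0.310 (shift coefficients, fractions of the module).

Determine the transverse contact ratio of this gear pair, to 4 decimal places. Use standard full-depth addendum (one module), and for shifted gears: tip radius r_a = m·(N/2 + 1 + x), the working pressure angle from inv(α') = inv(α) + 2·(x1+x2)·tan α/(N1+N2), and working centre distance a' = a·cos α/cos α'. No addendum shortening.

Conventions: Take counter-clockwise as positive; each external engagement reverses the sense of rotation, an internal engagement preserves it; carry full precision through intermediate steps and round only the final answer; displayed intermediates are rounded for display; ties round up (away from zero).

topology: single-mesh involute geometry — m = 4.901, 71T/22T pair
base radii: r_b1 = 162.142645, r_b2 = 50.241383
tip radii: r_a1 = 177.970013, r_a2 = 60.331310
inv(α') = inv(21.262°) + 2·(-0.187+0.310)·tan α/(71+22) = 0.01905724  ⇒  α' = 21.64389°
a' = a·cos α / cos α' = 227.8965·cos 21.262°/cos 21.64389° = 228.494190
action lengths: √(r_a1²−r_b1²) = 73.369533, √(r_a2²−r_b2²) = 33.401653
base pitch p_b = π·m·cos α = 14.348905
CR = (73.369533 + 33.401653 − 228.494190·sin 21.64389°)/14.348905 = 1.567656
contact ratio ≈ 1.5677

1.5677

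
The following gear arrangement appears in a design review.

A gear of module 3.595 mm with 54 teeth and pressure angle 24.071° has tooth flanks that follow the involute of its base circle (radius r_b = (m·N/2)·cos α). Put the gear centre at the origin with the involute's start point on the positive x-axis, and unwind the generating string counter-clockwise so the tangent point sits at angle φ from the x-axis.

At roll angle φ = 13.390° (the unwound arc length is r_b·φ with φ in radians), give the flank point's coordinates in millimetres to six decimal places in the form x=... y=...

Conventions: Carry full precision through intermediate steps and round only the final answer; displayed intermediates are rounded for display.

x=91.011485 y=0.375000

recognized (one wheel, involute flank): single-mesh tooth geometry, m = 3.595, N = 54
pitch radius r_p = m·N/2 = 3.595·54/2 = 97.065000
base radius r_b = r_p·cos α = 97.065000·cos 24.071° = 88.624299
roll angle φ = 13.390° = 0.23369959 rad
x = r_b·(cos φ + φ·sin φ) = 91.011485
y = r_b·(sin φ − φ·cos φ) = 0.375000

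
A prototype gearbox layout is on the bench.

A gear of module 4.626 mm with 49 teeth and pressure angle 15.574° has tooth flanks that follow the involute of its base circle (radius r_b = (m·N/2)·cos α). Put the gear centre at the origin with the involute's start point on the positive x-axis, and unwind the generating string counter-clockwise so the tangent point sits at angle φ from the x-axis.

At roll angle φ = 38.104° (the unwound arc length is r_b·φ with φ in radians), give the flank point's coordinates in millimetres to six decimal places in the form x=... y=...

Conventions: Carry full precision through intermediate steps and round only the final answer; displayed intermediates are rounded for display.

topology: single-mesh involute geometry — m = 4.626, N = 49
pitch radius r_p = m·N/2 = 4.626·49/2 = 113.337000
base radius r_b = r_p·cos α = 113.337000·cos 15.574° = 109.175775
roll angle φ = 38.104° = 0.66504026 rad
x = r_b·(cos φ + φ·sin φ) = 130.714210
y = r_b·(sin φ − φ·cos φ) = 10.238067

x=130.714210 y=10.238067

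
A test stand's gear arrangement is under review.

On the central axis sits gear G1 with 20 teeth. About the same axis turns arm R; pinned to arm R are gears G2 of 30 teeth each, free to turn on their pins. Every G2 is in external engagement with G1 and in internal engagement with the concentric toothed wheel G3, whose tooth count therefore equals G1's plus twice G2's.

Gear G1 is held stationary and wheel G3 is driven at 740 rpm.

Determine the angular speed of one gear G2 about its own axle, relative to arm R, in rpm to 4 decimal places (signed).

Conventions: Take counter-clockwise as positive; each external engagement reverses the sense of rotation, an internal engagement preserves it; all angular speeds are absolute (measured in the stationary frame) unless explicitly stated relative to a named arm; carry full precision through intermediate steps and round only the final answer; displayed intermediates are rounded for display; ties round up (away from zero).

topology: planetary set — G1 20T / G2 30T / G3 80T, arm = carrier (Willis)
normalise by the input: solve with ω_ring = 1, then scale by 740 rpm
ring teeth: 20 + 2·30 = 80
20(ω_sun−ω_arm) = −80(ω_ring−ω_arm),  ω_sun = 0, ω_ring = 1
20(0−ω_arm) = −80(1−ω_arm)  ⇒  100·ω_arm = 80  ⇒  ω_arm = 4/5
sun–planet mesh: 20·(0−4/5) = −30·(ω_p−ω_arm)  ⇒  ω_p−ω_arm = 8/15
scale: ω_p−ω_arm = 8/15 × 740 rpm = +394.6667 rpm

+394.6667 rpm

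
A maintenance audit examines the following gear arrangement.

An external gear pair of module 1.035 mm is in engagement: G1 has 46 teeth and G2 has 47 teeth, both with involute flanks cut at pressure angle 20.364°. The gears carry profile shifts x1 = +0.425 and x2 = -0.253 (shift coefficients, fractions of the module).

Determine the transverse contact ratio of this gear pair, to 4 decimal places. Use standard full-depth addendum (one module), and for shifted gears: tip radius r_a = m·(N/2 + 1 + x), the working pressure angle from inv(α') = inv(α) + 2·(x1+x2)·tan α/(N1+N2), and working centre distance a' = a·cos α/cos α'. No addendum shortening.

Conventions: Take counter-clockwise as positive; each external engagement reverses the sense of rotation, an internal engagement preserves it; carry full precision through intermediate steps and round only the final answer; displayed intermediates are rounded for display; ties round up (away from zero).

recognized (one external pair, fixed centres): single-mesh tooth geometry, m = 1.035, N1 = 46, N2 = 47
base radii: r_b1 = 22.317207, r_b2 = 22.802364
tip radii: r_a1 = 25.279875, r_a2 = 25.095645
inv(α') = inv(20.364°) + 2·(+0.425-0.253)·tan α/(46+47) = 0.01713574  ⇒  α' = 20.91833°
a' = a·cos α / cos α' = 48.1275·cos 20.364°/cos 20.91833° = 48.303220
action lengths: √(r_a1²−r_b1²) = 11.874946, √(r_a2²−r_b2²) = 10.480630
base pitch p_b = π·m·cos α = 3.048329
CR = (11.874946 + 10.480630 − 48.303220·sin 20.91833°)/3.048329 = 1.676181
contact ratio ≈ 1.6762

1.6762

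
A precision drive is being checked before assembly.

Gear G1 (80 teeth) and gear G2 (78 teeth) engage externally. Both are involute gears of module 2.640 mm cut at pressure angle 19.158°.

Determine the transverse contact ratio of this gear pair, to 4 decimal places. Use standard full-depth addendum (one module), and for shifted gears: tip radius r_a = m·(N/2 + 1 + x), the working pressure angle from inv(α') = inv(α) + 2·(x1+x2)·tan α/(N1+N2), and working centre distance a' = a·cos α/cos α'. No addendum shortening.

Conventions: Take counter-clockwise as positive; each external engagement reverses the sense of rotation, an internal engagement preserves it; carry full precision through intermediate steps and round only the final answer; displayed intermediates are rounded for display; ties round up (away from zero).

1.8778

class = single-mesh tooth geometry [involute pair 80T × 78T, m = 2.640]
base radii: r_b1 = 99.751575, r_b2 = 97.257786
tip radii: r_a1 = 108.240000, r_a2 = 105.600000
no profile shift: α' = α, a' = a
action lengths: √(r_a1²−r_b1²) = 42.018102, √(r_a2²−r_b2²) = 41.137369
base pitch p_b = π·m·cos α = 7.834470
CR = (42.018102 + 41.137369 − 208.560000·sin 19.15800°)/7.834470 = 1.877784
contact ratio ≈ 1.8778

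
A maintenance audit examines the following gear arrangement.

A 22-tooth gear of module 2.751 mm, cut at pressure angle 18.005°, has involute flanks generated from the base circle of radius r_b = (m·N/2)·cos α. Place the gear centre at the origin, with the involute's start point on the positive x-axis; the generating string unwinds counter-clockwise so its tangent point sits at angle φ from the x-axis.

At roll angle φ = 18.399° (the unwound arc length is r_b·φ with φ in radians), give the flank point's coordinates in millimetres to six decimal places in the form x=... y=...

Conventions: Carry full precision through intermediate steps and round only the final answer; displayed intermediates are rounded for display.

x=30.224922 y=0.314402

class = single-mesh tooth geometry [base-circle involute, m = 2.751, 22T]
pitch radius r_p = m·N/2 = 2.751·22/2 = 30.261000
base radius r_b = r_p·cos α = 30.261000·cos 18.005° = 28.779105
roll angle φ = 18.399° = 0.32112313 rad
x = r_b·(cos φ + φ·sin φ) = 30.224922
y = r_b·(sin φ − φ·cos φ) = 0.314402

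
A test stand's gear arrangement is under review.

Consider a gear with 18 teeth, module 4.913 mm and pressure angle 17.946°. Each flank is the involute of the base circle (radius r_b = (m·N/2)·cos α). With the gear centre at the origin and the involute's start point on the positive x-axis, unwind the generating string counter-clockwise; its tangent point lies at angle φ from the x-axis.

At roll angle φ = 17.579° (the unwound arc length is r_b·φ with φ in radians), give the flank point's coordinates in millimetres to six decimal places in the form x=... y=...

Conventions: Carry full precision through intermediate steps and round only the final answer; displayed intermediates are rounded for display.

x=43.999267 y=0.401170

recognized (one wheel, involute flank): single-mesh tooth geometry, m = 4.913, N = 18
pitch radius r_p = m·N/2 = 4.913·18/2 = 44.217000
base radius r_b = r_p·cos α = 44.217000·cos 17.946° = 42.065725
roll angle φ = 17.579° = 0.30681143 rad
x = r_b·(cos φ + φ·sin φ) = 43.999267
y = r_b·(sin φ − φ·cos φ) = 0.401170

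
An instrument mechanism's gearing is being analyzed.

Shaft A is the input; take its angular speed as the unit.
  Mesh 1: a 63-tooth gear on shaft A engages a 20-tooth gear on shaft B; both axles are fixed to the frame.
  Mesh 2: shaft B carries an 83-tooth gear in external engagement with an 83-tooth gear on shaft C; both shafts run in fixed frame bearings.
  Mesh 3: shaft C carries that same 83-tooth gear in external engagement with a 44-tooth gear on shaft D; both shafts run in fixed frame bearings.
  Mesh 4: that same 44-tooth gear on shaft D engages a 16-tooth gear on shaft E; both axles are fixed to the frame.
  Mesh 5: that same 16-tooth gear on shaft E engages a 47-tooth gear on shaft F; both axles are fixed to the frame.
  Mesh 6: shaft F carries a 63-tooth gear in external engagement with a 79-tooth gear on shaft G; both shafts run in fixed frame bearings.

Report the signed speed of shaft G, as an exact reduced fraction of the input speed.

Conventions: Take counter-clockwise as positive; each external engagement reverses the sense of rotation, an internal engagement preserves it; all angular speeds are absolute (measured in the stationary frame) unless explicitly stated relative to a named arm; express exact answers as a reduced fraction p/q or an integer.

6-mesh fixed-axis compound train (all bearings frame-fixed)
mesh 1 [63T→20T]: |ω|/ω_in = 1×63/20 = 63/20, sense flips to −
mesh 2 [83T→83T]: |ω|/ω_in = (63/20)×83/83 = 63/20, sense flips to +
mesh 3 [83T→44T]: |ω|/ω_in = (63/20)×83/44 = 5229/880, sense flips to −
mesh 4 [44T→16T]: |ω|/ω_in = (5229/880)×44/16 = 5229/320, sense flips to +
mesh 5 [16T→47T]: |ω|/ω_in = (5229/320)×16/47 = 5229/940, sense flips to −
mesh 6 [63T→79T]: |ω|/ω_in = (5229/940)×63/79 = 329427/74260, sense flips to +
signed output speed (× input speed) = 329427/74260

329427/74260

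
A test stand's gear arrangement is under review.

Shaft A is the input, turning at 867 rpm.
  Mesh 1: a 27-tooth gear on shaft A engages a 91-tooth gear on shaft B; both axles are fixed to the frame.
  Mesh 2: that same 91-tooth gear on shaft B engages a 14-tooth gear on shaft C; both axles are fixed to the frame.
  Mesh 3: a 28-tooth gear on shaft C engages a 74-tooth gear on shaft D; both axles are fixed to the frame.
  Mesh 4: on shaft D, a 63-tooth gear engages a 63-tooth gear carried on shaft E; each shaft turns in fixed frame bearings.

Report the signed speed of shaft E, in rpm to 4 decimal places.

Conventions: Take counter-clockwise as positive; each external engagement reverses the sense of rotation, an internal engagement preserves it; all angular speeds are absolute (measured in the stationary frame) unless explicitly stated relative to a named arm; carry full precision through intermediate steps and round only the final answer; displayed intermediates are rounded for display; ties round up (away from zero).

recognized (5 fixed axles, 4 meshes): fixed-axis compound train
mesh 1 [27T→91T]: ω = 867.0000×27/91 = 257.2418 rpm, sense flips to −
mesh 2 [91T→14T]: ω = 257.2418×91/14 = 1672.0714 rpm, sense flips to +
mesh 3 [28T→74T]: ω = 1672.0714×28/74 = 632.6757 rpm, sense flips to −
mesh 4 [63T→63T]: ω = 632.6757×63/63 = 632.6757 rpm, sense flips to +
signed output speed = +632.6757 rpm

+632.6757 rpm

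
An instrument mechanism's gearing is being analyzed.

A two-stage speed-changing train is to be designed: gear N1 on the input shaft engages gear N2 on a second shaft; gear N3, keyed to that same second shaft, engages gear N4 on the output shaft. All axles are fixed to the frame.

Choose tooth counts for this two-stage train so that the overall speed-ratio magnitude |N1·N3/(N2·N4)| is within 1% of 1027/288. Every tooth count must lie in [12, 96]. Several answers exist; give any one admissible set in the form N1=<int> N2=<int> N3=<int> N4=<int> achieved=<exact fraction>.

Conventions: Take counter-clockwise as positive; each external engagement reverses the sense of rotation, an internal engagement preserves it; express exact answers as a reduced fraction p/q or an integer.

2-stage fixed-axis compound train for ratio 1027/288
target = 1027/288 in lowest terms: an exact hit needs N1·N3 = k·1027 and N2·N4 = k·288 for one integer k, every count in [12, 96]; additionally prefer no 1:1 stage (N1 ≠ N2, N3 ≠ N4)
k = 1: N1·N3 = 1027 = 13·79, N2·N4 = 288 = 12·24
achieved = 13·79/(12·24) = 1027/288; |achieved − target| = 0 ≤ 1027/28800 ✓

N1=13 N2=12 N3=79 N4=24 achieved=1027/288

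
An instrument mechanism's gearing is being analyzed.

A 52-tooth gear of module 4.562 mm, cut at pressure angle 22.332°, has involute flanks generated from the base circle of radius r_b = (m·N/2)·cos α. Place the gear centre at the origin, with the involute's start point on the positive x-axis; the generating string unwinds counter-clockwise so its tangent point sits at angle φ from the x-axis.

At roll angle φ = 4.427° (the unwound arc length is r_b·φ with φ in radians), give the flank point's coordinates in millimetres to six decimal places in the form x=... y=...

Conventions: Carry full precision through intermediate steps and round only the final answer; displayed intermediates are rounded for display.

recognized (one wheel, involute flank): single-mesh tooth geometry, m = 4.562, N = 52
pitch radius r_p = m·N/2 = 4.562·52/2 = 118.612000
base radius r_b = r_p·cos α = 118.612000·cos 22.332° = 109.715821
roll angle φ = 4.427° = 0.07726573 rad
x = r_b·(cos φ + φ·sin φ) = 110.042833
y = r_b·(sin φ − φ·cos φ) = 0.016860

x=110.042833 y=0.016860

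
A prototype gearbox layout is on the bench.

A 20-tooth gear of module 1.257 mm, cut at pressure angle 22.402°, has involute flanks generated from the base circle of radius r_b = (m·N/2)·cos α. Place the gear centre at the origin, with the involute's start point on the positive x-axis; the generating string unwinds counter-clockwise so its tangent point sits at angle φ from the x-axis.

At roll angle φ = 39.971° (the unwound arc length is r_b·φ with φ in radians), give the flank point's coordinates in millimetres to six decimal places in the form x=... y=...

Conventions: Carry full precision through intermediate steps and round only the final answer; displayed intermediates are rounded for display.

class = single-mesh tooth geometry [base-circle involute, m = 1.257, 20T]
pitch radius r_p = m·N/2 = 1.257·20/2 = 12.570000
base radius r_b = r_p·cos α = 12.570000·cos 22.402° = 11.621376
roll angle φ = 39.971° = 0.69762556 rad
x = r_b·(cos φ + φ·sin φ) = 14.114443
y = r_b·(sin φ − φ·cos φ) = 1.252328

x=14.114443 y=1.252328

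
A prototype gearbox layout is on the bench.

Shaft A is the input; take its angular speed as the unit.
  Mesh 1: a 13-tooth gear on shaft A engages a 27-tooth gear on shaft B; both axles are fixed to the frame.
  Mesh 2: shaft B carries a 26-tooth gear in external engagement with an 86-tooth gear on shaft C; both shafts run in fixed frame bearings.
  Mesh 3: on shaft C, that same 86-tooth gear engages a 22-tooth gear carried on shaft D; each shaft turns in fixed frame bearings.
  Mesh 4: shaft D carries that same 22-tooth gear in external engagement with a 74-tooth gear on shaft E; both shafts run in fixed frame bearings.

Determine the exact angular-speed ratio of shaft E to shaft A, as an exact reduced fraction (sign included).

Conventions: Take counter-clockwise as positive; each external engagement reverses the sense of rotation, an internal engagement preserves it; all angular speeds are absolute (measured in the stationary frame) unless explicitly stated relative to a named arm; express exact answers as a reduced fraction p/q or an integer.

class = fixed-axis compound train [4 meshes; 4 ratios multiply, 4 sense flips]
mesh 1 [13T→27T]: running ratio 13/27, sense −
mesh 2 [26T→86T]: running ratio 169/1161, sense +
mesh 3 [86T→22T]: running ratio 169/297, sense −
mesh 4 [22T→74T]: running ratio 169/999, sense +
ω_out/ω_in = 169/999

169/999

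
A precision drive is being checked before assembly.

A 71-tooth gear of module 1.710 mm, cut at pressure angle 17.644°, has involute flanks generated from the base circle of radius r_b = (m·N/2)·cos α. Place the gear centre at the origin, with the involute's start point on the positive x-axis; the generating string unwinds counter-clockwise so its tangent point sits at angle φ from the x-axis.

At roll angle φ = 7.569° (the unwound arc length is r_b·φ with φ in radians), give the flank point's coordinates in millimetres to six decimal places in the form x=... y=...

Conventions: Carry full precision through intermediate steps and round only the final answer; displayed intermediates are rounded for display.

single-mesh involute tooth geometry (71T wheel at module 1.710)
pitch radius r_p = m·N/2 = 1.710·71/2 = 60.705000
base radius r_b = r_p·cos α = 60.705000·cos 17.644° = 57.849327
roll angle φ = 7.569° = 0.13210397 rad
x = r_b·(cos φ + φ·sin φ) = 58.351904
y = r_b·(sin φ − φ·cos φ) = 0.044378

x=58.351904 y=0.044378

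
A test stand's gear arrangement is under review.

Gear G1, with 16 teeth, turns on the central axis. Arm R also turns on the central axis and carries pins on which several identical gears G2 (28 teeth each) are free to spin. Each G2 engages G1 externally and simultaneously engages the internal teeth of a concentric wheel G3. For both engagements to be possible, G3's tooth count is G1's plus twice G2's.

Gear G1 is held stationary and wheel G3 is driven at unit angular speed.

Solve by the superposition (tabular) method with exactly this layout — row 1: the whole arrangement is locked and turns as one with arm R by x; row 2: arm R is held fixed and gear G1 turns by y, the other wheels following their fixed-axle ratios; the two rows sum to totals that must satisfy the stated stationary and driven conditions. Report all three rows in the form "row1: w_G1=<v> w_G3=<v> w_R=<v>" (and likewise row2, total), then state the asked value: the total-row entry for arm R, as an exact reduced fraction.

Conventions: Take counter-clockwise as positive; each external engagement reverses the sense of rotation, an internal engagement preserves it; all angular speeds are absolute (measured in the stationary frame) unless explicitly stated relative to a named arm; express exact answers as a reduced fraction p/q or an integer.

topology: planetary set — G1 16T / G2 28T / G3 72T, arm = carrier (Willis)
row 1: whole set turns with the arm by x
row 2: sun turns y, ring = −(16/72)·y, arm 0
boundary: total ω_sun = x + y = 0 and total ω_ring = x − (16/72)·y = 1  ⇒  y = -9/11, x = 9/11
row 2 ring = −(16/72)·(-9/11) = 2/11
totals (row 1 + row 2): sun 9/11 + (-9/11) = 0, ring 9/11 + 2/11 = 1, arm 9/11 + 0 = 9/11
asked cell (total, arm) = 9/11

row1: w_G1=9/11 w_G3=9/11 w_R=9/11
row2: w_G1=-9/11 w_G3=2/11 w_R=0
total: w_G1=0 w_G3=1 w_R=9/11
asked value: 9/11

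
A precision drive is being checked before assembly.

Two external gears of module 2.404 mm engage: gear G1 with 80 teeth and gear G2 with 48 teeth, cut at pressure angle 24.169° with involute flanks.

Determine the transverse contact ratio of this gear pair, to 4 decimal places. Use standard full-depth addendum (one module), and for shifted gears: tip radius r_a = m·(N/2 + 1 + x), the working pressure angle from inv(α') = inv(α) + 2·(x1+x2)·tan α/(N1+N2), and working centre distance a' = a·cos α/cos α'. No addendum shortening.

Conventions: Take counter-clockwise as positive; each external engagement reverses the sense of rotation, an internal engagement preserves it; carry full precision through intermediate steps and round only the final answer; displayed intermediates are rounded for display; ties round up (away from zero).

topology: single-mesh involute geometry — m = 2.404, 80T/48T pair
base radii: r_b1 = 87.730785, r_b2 = 52.638471
tip radii: r_a1 = 98.564000, r_a2 = 60.100000
no profile shift: α' = α, a' = a
action lengths: √(r_a1²−r_b1²) = 44.924064, √(r_a2²−r_b2²) = 29.003472
base pitch p_b = π·m·cos α = 6.890360
CR = (44.924064 + 29.003472 − 153.856000·sin 24.16900°)/6.890360 = 1.586906
contact ratio ≈ 1.5869

1.5869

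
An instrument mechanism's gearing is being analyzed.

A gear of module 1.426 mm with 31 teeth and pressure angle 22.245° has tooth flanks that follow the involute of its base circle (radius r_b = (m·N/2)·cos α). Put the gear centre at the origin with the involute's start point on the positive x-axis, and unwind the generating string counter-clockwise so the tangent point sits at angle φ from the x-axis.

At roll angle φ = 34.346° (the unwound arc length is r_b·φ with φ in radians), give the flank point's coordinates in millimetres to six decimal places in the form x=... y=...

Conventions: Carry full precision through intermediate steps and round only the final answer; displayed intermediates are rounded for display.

x=23.809971 y=1.416820

single-mesh involute tooth geometry (31T wheel at module 1.426)
pitch radius r_p = m·N/2 = 1.426·31/2 = 22.103000
base radius r_b = r_p·cos α = 22.103000·cos 22.245° = 20.457952
roll angle φ = 34.346° = 0.59945078 rad
x = r_b·(cos φ + φ·sin φ) = 23.809971
y = r_b·(sin φ − φ·cos φ) = 1.416820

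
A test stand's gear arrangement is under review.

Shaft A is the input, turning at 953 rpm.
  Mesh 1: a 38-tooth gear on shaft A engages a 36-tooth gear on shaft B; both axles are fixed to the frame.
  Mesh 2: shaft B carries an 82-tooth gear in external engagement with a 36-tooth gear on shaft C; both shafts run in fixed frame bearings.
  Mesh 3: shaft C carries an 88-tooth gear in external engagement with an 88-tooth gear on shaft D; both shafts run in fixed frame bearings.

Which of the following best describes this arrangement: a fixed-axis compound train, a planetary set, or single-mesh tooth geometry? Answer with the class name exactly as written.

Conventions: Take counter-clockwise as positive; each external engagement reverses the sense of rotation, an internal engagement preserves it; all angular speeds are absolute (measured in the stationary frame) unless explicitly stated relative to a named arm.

fixed-axis compound train

class = fixed-axis compound train [3 meshes; 3 ratios multiply, 3 sense flips]
classification: fixed-axis compound train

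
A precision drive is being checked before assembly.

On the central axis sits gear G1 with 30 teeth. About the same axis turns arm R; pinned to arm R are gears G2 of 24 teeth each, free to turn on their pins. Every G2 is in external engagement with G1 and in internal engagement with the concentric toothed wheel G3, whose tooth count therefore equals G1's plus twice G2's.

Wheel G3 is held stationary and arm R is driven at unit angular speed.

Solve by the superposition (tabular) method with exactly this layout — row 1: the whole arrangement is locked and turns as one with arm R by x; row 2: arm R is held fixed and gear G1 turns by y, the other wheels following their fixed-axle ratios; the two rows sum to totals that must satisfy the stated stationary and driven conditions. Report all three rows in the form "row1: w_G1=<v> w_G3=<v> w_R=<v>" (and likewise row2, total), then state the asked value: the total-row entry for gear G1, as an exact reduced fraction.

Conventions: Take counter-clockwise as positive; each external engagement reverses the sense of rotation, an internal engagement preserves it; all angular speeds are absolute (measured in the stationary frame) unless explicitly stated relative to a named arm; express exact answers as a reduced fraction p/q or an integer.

row1: w_G1=1 w_G3=1 w_R=1
row2: w_G1=13/5 w_G3=-1 w_R=0
total: w_G1=18/5 w_G3=0 w_R=1
asked value: 18/5

class = planetary set [G3 = 30+2·24 = 78; Willis about the carrier]
row 1: whole set turns with the arm by x
superposition row 2 [arm held]: sun y, ring −(30/78)·y, arm 0
boundary: total ω_ring = x − (30/78)·y = 0 and total ω_arm = x = 1  ⇒  y = 13/5, x = 1
row 2 ring = −(30/78)·13/5 = -1
totals (row 1 + row 2): sun 1 + 13/5 = 18/5, ring 1 + (-1) = 0, arm 1 + 0 = 1
asked cell (total, sun) = 18/5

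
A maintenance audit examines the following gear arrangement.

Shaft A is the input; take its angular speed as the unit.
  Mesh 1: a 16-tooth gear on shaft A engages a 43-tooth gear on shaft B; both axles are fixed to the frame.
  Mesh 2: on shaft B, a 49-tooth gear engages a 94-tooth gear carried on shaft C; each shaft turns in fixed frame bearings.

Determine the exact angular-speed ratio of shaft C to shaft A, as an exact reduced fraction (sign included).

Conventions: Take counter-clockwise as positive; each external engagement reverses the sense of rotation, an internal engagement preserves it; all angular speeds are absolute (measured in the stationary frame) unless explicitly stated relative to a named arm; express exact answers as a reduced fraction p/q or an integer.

392/2021

class = fixed-axis compound train [2 meshes; 2 ratios multiply, 2 sense flips]
mesh 1 [16T→43T]: running ratio 16/43, sense −
mesh 2 [49T→94T]: running ratio 392/2021, sense +
ω_out/ω_in = 392/2021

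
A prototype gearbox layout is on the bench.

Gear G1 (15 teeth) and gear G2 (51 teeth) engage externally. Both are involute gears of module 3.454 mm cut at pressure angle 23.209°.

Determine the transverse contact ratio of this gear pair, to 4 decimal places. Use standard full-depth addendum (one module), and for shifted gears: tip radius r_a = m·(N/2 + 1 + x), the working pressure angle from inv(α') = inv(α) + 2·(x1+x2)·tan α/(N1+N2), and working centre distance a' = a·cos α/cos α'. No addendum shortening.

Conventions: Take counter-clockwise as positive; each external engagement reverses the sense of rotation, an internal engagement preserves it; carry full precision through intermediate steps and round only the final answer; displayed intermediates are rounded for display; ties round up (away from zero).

class = single-mesh tooth geometry [involute pair 15T × 51T, m = 3.454]
base radii: r_b1 = 23.808598, r_b2 = 80.949232
tip radii: r_a1 = 29.359000, r_a2 = 91.531000
no profile shift: α' = α, a' = a
action lengths: √(r_a1²−r_b1²) = 17.178520, √(r_a2²−r_b2²) = 42.721725
base pitch p_b = π·m·cos α = 9.972922
CR = (17.178520 + 42.721725 − 113.982000·sin 23.20900°)/9.972922 = 1.502218
contact ratio ≈ 1.5022

1.5022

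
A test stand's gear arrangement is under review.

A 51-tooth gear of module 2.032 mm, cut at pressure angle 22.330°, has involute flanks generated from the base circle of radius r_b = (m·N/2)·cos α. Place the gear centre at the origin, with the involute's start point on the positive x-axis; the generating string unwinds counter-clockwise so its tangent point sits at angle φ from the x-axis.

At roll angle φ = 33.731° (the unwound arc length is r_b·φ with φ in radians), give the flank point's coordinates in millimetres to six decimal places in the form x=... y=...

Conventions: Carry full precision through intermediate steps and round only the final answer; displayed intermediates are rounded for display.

x=55.530449 y=3.148341

single-mesh involute tooth geometry (51T wheel at module 2.032)
pitch radius r_p = m·N/2 = 2.032·51/2 = 51.816000
base radius r_b = r_p·cos α = 51.816000·cos 22.330° = 47.930365
roll angle φ = 33.731° = 0.58871701 rad
x = r_b·(cos φ + φ·sin φ) = 55.530449
y = r_b·(sin φ − φ·cos φ) = 3.148341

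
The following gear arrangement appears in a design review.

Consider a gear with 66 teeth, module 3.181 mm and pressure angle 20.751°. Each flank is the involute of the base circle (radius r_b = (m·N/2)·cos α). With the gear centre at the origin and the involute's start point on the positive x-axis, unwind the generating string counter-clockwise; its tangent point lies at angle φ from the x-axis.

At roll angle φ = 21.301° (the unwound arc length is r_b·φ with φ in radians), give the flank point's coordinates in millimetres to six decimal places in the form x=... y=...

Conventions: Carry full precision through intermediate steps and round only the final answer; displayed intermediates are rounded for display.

topology: single-mesh involute geometry — m = 3.181, N = 66
pitch radius r_p = m·N/2 = 3.181·66/2 = 104.973000
base radius r_b = r_p·cos α = 104.973000·cos 20.751° = 98.163299
roll angle φ = 21.301° = 0.37177258 rad
x = r_b·(cos φ + φ·sin φ) = 104.714500
y = r_b·(sin φ − φ·cos φ) = 1.658233

x=104.714500 y=1.658233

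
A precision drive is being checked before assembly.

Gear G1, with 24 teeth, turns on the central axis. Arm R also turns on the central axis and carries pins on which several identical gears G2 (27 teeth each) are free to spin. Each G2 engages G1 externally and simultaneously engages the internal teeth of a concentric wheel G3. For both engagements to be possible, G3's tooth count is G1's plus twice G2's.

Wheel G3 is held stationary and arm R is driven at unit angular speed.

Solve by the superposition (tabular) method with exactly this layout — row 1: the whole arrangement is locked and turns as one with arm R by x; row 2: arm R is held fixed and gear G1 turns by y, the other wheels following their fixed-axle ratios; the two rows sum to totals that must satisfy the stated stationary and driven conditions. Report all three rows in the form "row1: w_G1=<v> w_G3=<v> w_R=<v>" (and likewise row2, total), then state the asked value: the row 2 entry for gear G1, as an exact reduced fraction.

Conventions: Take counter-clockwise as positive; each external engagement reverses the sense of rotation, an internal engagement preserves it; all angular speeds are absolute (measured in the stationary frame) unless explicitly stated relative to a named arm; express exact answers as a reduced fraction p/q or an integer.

topology: planetary set — G1 24T / G2 27T / G3 78T, arm = carrier (Willis)
row 1 — lock + rotate with arm: ω_sun = ω_ring = ω_arm = x
row 2: sun turns y, ring = −(24/78)·y, arm 0
boundary: total ω_ring = x − (24/78)·y = 0 and total ω_arm = x = 1  ⇒  y = 13/4, x = 1
row 2 ring = −(24/78)·13/4 = -1
totals (row 1 + row 2): sun 1 + 13/4 = 17/4, ring 1 + (-1) = 0, arm 1 + 0 = 1
asked cell (row2, sun) = 13/4

row1: w_G1=1 w_G3=1 w_R=1
row2: w_G1=13/4 w_G3=-1 w_R=0
total: w_G1=17/4 w_G3=0 w_R=1
asked value: 13/4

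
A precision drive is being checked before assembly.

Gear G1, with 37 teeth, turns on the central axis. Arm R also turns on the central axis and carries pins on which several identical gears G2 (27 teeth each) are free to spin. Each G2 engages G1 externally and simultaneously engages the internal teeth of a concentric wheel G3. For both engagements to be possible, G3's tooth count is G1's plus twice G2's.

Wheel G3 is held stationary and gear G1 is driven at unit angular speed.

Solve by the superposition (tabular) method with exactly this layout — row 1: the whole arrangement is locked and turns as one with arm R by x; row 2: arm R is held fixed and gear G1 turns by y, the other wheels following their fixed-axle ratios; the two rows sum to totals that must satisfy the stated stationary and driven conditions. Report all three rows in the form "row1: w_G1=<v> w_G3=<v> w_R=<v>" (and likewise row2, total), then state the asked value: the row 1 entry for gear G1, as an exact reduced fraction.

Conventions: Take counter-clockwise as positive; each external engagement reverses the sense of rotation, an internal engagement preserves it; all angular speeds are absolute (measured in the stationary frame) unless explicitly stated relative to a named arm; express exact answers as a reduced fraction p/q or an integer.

row1: w_G1=37/128 w_G3=37/128 w_R=37/128
row2: w_G1=91/128 w_G3=-37/128 w_R=0
total: w_G1=1 w_G3=0 w_R=37/128
asked value: 37/128

recognized (axles ride arm R): planetary set, 37/27/91 teeth
row 1: whole set turns with the arm by x
row 2 (arm held, sun turns y): ω_ring = −(37/91)·y, ω_arm = 0
boundary: total ω_ring = x − (37/91)·y = 0 and total ω_sun = x + y = 1  ⇒  y = 91/128, x = 37/128
row 2 ring = −(37/91)·91/128 = -37/128
totals (row 1 + row 2): sun 37/128 + 91/128 = 1, ring 37/128 + (-37/128) = 0, arm 37/128 + 0 = 37/128
asked cell (row1, sun) = 37/128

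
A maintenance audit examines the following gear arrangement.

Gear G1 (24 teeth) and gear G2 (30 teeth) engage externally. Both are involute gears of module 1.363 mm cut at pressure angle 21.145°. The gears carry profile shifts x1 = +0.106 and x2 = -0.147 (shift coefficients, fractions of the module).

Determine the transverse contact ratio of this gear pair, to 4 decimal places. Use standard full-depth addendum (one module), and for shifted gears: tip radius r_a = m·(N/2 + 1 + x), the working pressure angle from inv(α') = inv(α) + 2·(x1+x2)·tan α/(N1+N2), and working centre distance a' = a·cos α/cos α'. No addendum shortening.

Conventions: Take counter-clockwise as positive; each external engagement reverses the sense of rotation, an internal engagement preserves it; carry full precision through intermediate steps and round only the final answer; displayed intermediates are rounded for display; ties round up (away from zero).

single-mesh involute tooth geometry (24T engaging 30T at module 1.363)
base radii: r_b1 = 15.254759, r_b2 = 19.068449
tip radii: r_a1 = 17.863478, r_a2 = 21.607639
inv(α') = inv(21.145°) + 2·(+0.106-0.147)·tan α/(24+30) = 0.01713331  ⇒  α' = 20.91737°
a' = a·cos α / cos α' = 36.8010·cos 21.145°/cos 20.91737° = 36.744829
action lengths: √(r_a1²−r_b1²) = 9.294955, √(r_a2²−r_b2²) = 10.162890
base pitch p_b = π·m·cos α = 3.993687
CR = (9.294955 + 10.162890 − 36.744829·sin 20.91737°)/3.993687 = 1.587295
contact ratio ≈ 1.5873

1.5873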